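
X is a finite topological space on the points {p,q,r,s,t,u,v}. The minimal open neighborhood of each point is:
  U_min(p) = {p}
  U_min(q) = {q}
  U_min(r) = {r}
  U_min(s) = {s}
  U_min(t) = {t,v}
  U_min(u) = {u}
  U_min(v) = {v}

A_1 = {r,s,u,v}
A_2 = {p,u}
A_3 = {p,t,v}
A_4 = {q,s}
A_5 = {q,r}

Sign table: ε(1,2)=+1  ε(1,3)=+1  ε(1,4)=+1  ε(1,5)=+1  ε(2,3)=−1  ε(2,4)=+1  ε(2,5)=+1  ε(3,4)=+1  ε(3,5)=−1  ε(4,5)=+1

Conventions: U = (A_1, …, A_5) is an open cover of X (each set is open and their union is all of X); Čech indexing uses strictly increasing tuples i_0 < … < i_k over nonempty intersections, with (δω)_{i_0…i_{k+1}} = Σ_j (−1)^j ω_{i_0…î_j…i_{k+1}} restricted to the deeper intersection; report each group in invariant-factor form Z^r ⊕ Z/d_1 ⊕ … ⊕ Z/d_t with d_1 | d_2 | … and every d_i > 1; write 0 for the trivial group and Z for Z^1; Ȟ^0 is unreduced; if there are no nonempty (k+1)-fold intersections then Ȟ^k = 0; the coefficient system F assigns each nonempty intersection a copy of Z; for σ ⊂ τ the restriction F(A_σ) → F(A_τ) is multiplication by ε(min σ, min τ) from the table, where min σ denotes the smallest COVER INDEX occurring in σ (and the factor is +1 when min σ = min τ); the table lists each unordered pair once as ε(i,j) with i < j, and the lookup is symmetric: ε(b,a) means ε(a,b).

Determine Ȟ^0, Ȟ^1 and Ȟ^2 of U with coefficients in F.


Ȟ^0 = 0, Ȟ^1 = Z ⊕ Z/2, Ȟ^2 = 0

nerve simplices:
  A12={u} A13={v} A14={s} A15={r} A23={p} A45={q}
C dims 5,6; δ0: rk 5, SNF 1^4·2
degree 0: 5−5−0 = 0 → Ȟ^0 ≅ 0
degree 1: 6−0−5 = 1 plus torsion [2] → Ȟ^1 ≅ Z ⊕ Z/2
degree 2: 0−0−0 = 0 → Ȟ^2 ≅ 0


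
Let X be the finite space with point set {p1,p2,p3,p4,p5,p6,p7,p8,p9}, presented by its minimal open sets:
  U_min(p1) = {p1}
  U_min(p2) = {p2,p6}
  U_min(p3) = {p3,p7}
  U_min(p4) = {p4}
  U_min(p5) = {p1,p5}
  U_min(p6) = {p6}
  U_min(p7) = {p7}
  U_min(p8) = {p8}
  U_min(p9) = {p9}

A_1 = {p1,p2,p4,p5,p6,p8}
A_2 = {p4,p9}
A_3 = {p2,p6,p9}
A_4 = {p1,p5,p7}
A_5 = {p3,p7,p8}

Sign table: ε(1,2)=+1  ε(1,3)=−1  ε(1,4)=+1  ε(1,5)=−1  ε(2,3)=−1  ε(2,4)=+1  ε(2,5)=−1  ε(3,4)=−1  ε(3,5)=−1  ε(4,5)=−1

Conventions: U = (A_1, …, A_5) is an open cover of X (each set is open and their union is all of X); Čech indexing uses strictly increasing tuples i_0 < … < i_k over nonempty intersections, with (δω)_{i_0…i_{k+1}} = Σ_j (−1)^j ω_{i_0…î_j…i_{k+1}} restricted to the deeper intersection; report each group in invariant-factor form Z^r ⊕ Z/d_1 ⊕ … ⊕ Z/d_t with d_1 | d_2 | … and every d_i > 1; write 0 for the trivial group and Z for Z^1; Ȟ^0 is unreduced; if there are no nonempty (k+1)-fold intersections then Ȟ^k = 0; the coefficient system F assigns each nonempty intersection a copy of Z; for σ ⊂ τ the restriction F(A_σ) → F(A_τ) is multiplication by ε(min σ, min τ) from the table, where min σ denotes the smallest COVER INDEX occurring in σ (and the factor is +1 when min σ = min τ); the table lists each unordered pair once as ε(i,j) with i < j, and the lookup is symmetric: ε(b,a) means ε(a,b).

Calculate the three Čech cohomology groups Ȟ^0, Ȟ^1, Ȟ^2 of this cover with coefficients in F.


cover nerve:
  A12={p4} A13={p2,p6} A14={p1,p5} A15={p8} A23={p9} A45={p7}
C dims 5,6; δ0: rk 4, SNF 1^4
Ȟ^0: (5−4)−0=1 ⇒ Z
Ȟ^1: (6−0)−4=2 ⇒ Z^2
Ȟ^2: (0−0)−0=0 ⇒ 0

Ȟ^0 ≅ Z,  Ȟ^1 ≅ Z^2,  Ȟ^2 ≅ 0


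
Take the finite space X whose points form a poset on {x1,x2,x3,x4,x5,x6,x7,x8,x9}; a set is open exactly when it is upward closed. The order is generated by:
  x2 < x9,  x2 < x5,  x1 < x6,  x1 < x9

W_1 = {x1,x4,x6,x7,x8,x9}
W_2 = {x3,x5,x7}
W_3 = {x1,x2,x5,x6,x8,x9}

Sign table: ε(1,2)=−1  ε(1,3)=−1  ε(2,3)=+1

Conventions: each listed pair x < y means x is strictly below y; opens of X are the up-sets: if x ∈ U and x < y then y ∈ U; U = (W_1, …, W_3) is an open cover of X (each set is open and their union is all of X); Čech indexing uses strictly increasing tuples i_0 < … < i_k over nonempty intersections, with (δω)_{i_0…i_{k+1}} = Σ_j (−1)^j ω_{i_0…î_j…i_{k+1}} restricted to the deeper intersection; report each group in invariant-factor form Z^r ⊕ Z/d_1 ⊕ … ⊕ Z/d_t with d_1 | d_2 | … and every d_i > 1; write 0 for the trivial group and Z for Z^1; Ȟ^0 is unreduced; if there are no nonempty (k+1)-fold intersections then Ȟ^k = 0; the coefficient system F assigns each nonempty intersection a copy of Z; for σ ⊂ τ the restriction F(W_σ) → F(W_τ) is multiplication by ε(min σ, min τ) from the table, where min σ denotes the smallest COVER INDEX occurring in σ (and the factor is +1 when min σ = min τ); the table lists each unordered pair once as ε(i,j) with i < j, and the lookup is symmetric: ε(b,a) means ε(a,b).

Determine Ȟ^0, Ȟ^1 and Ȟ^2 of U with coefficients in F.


nerve simplices:
  W12={x7} W13={x1,x6,x8,x9} W23={x5}
C dims 3,3; δ0: rk 2, SNF 1^2
degree 0: 3−2−0 = 1 → Ȟ^0 ≅ Z
degree 1: 3−0−2 = 1 → Ȟ^1 ≅ Z
degree 2: 0−0−0 = 0 → Ȟ^2 ≅ 0

Ȟ^0 ≅ Z, Ȟ^1 ≅ Z and Ȟ^2 ≅ 0


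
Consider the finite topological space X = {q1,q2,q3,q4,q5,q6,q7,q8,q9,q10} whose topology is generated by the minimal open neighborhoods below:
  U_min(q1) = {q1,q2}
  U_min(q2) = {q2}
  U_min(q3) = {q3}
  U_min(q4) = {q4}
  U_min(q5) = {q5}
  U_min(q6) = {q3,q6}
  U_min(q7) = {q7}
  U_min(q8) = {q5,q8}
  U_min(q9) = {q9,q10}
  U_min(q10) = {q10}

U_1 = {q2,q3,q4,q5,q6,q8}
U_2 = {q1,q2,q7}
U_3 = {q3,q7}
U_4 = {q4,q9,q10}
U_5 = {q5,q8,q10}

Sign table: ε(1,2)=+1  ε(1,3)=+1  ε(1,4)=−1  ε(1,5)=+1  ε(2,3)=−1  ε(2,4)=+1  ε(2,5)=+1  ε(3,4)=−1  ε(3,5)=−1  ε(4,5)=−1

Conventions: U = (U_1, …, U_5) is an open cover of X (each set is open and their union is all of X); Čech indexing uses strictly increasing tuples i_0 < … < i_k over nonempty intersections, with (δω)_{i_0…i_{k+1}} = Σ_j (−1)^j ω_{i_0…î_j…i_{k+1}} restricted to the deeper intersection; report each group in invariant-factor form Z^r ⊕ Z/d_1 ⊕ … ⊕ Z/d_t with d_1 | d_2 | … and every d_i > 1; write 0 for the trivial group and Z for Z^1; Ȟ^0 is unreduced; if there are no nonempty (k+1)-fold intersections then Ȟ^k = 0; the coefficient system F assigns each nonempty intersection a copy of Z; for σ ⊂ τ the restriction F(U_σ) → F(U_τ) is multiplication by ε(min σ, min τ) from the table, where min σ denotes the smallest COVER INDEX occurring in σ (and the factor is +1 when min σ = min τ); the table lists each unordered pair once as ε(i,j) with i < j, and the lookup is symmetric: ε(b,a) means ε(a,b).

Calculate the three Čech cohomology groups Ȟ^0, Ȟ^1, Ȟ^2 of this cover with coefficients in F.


cover nerve:
  U12={q2} U13={q3} U14={q4} U15={q5,q8} U23={q7} U45={q10}
C dims 5,6; δ0: rk 5, SNF 1^4·2
Ȟ^0: (5−5)−0=0 ⇒ 0
Ȟ^1: (6−0)−5=1 plus torsion [2] ⇒ Z ⊕ Z/2
Ȟ^2: (0−0)−0=0 ⇒ 0

Ȟ^0 ≅ 0, Ȟ^1 ≅ Z ⊕ Z/2, Ȟ^2 ≅ 0


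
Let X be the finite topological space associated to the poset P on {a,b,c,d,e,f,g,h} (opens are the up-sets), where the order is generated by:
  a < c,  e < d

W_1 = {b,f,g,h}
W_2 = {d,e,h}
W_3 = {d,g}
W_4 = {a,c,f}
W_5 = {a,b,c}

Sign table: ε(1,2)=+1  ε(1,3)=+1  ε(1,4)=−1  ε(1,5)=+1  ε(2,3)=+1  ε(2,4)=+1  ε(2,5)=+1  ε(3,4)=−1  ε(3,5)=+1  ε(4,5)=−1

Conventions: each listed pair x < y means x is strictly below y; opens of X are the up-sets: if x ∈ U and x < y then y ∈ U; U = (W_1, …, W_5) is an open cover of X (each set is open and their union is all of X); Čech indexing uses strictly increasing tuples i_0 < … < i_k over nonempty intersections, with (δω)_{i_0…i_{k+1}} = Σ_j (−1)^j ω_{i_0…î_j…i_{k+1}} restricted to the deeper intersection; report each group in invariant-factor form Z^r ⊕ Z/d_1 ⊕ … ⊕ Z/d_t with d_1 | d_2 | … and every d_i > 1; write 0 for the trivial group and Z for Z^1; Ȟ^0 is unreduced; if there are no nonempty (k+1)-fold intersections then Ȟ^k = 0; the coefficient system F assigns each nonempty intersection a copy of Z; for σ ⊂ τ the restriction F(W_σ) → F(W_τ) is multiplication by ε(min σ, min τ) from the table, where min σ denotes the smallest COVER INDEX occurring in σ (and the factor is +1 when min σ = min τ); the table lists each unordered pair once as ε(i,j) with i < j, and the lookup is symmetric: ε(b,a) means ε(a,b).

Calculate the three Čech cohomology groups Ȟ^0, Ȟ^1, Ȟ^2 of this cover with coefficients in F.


nerve of the cover:
  W12={h} W13={g} W14={f} W15={b} W23={d} W45={a,c}
C dims 5,6; δ0: rk 4, SNF 1^4
Ȟ^0 = (5 − 4) − 0 = 1, so Ȟ^0 ≅ Z
Ȟ^1 = (6 − 0) − 4 = 2, so Ȟ^1 ≅ Z^2
Ȟ^2 = (0 − 0) − 0 = 0, so Ȟ^2 ≅ 0

Ȟ^0 = Z, Ȟ^1 = Z^2, Ȟ^2 = 0


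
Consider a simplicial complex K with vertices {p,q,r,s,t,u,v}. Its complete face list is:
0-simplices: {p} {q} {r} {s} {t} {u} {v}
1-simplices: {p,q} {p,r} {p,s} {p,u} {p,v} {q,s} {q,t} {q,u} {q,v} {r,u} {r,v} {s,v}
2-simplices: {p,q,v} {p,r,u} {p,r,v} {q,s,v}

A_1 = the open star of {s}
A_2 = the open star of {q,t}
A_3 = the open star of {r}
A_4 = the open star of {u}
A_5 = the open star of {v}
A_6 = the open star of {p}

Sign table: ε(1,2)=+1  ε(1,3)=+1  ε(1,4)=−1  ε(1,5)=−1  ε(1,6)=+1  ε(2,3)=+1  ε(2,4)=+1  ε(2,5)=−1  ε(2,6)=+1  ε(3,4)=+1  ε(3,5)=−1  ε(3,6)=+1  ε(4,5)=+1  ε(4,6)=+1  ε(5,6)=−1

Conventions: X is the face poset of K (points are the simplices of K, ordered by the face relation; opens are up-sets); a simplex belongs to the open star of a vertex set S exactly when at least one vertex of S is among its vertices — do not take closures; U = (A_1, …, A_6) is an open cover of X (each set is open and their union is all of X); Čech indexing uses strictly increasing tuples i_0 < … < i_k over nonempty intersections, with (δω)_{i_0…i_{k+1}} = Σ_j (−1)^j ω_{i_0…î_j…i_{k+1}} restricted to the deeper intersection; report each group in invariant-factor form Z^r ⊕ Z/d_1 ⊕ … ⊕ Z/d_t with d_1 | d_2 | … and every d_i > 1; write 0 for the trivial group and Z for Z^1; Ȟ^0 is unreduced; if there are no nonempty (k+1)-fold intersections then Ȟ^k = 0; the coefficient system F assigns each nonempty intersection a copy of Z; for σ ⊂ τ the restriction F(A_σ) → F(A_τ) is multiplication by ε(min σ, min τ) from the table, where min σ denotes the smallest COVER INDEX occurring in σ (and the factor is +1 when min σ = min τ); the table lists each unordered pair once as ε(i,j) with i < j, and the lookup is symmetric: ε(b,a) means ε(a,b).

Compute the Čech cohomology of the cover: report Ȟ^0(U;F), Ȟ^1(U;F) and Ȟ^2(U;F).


nonempty overlaps:
  A1={{s},{p,s},{q,s},{s,v},{q,s,v}} A2={{q},{t},{p,q},{q,s},{q,t},{q,u},{q,v},{p,q,v},{q,s,v}} A3={{r},{p,r},{r,u},{r,v},{p,r,u},{p,r,v}} A4={{u},{p,u},{q,u},{r,u},{p,r,u}} A5={{v},{p,v},{q,v},{r,v},{s,v},{p,q,v},{p,r,v},{q,s,v}} A6={{p},{p,q},{p,r},{p,s},{p,u},{p,v},{p,q,v},{p,r,u},{p,r,v}}
  A12={{q,s},{q,s,v}} A15={{s,v},{q,s,v}} A16={{p,s}} A24={{q,u}} A25={{q,v},{p,q,v},{q,s,v}} A26={{p,q},{p,q,v}} A34={{r,u},{p,r,u}} A35={{r,v},{p,r,v}} A36={{p,r},{p,r,u},{p,r,v}} A46={{p,u},{p,r,u}} A56={{p,v},{p,q,v},{p,r,v}}
  A125={{q,s,v}} A256={{p,q,v}} A346={{p,r,u}} A356={{p,r,v}}
C dims 6,11,4; δ0: rk 5, SNF 1^5; δ1: rk 4, SNF 1^4
degree 0: 6−5−0 = 1 → Ȟ^0 ≅ Z
degree 1: 11−4−5 = 2 → Ȟ^1 ≅ Z^2
degree 2: 4−0−4 = 0 → Ȟ^2 ≅ 0

Ȟ^0 ≅ Z, Ȟ^1 ≅ Z^2, Ȟ^2 ≅ 0


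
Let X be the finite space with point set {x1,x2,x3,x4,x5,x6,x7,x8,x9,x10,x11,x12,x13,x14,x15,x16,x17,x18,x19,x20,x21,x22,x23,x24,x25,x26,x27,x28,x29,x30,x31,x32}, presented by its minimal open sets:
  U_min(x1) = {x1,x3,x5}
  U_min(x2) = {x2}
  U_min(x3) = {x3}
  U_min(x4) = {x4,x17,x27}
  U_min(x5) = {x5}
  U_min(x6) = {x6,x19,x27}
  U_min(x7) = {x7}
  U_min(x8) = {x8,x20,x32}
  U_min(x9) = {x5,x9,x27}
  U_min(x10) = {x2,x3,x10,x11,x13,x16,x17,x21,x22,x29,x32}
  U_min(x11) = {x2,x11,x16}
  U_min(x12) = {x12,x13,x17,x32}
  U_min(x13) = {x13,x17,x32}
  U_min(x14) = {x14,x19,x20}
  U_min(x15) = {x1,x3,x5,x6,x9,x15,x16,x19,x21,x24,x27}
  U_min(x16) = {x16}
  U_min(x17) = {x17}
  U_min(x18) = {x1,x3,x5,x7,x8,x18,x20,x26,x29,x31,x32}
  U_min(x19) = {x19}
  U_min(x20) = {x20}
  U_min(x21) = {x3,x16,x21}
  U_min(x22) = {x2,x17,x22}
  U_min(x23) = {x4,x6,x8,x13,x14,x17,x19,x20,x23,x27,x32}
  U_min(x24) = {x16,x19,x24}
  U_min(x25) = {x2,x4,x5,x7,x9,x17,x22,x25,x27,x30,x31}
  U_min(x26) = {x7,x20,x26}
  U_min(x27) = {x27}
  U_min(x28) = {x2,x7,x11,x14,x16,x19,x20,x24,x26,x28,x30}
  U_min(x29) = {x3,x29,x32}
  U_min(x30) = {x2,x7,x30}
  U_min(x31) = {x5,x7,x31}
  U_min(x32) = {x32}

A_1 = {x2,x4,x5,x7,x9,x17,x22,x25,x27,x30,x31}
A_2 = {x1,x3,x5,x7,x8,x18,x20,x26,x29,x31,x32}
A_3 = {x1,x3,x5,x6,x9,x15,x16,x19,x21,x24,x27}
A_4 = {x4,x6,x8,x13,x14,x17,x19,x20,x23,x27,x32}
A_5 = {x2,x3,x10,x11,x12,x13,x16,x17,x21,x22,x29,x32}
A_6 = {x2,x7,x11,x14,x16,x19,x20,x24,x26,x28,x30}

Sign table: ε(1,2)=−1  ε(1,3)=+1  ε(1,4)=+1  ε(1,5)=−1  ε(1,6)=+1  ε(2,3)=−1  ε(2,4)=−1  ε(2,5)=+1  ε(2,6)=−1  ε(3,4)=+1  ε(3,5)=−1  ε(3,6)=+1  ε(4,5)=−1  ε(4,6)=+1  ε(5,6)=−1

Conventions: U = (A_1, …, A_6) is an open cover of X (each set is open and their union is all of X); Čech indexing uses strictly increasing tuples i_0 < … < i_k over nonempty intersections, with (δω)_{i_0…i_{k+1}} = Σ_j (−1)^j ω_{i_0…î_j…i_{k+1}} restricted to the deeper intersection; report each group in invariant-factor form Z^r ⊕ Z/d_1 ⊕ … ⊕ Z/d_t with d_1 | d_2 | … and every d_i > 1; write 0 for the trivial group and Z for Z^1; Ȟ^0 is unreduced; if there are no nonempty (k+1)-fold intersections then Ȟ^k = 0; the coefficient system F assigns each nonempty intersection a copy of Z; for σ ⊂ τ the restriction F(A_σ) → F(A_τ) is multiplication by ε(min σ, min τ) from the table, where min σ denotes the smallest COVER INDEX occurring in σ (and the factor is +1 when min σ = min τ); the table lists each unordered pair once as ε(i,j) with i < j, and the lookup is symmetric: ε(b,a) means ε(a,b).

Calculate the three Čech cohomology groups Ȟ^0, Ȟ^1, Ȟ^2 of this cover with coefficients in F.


Ȟ^0(U;F) ≅ Z, Ȟ^1(U;F) ≅ 0, Ȟ^2(U;F) ≅ Z/2

nerve simplices:
  A12={x5,x7,x31} A13={x5,x9,x27} A14={x4,x17,x27} A15={x2,x17,x22} A16={x2,x7,x30} A23={x1,x3,x5} A24={x8,x20,x32} A25={x3,x29,x32} A26={x7,x20,x26} A34={x6,x19,x27} A35={x3,x16,x21} A36={x16,x19,x24} A45={x13,x17,x32} A46={x14,x19,x20} A56={x2,x11,x16}
  A123={x5} A126={x7} A134={x27} A145={x17} A156={x2} A235={x3} A245={x32} A246={x20} A346={x19} A356={x16}
C dims 6,15,10; δ0: rk 5, SNF 1^5; δ1: rk 10, SNF 1^9·2
degree 0: 6−5−0 = 1 → Ȟ^0 ≅ Z
degree 1: 15−10−5 = 0 → Ȟ^1 ≅ 0
degree 2: 10−0−10 = 0 plus torsion [2] → Ȟ^2 ≅ Z/2


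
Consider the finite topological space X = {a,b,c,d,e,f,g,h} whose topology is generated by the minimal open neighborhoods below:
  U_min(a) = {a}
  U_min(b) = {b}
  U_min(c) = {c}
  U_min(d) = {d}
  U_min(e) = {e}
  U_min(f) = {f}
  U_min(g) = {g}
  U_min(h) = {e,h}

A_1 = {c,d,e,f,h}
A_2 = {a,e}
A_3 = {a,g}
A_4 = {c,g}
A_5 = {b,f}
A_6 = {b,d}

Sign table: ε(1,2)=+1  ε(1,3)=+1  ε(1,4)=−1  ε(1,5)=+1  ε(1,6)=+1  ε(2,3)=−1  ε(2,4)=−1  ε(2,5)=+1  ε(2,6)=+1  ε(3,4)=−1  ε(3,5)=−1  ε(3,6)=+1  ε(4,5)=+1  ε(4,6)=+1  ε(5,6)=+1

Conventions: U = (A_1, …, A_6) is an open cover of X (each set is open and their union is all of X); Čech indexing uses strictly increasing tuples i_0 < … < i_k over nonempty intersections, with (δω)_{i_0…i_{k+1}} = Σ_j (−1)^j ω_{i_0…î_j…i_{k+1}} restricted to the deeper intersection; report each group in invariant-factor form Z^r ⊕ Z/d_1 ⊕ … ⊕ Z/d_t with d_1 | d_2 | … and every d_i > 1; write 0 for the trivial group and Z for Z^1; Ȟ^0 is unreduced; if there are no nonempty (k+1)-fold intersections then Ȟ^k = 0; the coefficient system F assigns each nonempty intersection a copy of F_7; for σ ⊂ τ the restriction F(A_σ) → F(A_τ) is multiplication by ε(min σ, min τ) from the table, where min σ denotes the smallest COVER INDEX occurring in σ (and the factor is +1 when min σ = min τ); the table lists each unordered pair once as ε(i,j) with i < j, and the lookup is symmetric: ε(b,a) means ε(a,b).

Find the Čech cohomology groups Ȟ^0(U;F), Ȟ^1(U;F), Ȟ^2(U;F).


intersection data:
  A12={e} A14={c} A15={f} A16={d} A23={a} A34={g} A56={b}
C dims 6,7; δ0: rk_F7 6
Ȟ^0 = (6 − 6) − 0 = 0, so Ȟ^0 ≅ 0
Ȟ^1 = (7 − 0) − 6 = 1, so Ȟ^1 ≅ Z/7
Ȟ^2 = (0 − 0) − 0 = 0, so Ȟ^2 ≅ 0

Ȟ^0 ≅ 0, Ȟ^1 ≅ Z/7 and Ȟ^2 ≅ 0


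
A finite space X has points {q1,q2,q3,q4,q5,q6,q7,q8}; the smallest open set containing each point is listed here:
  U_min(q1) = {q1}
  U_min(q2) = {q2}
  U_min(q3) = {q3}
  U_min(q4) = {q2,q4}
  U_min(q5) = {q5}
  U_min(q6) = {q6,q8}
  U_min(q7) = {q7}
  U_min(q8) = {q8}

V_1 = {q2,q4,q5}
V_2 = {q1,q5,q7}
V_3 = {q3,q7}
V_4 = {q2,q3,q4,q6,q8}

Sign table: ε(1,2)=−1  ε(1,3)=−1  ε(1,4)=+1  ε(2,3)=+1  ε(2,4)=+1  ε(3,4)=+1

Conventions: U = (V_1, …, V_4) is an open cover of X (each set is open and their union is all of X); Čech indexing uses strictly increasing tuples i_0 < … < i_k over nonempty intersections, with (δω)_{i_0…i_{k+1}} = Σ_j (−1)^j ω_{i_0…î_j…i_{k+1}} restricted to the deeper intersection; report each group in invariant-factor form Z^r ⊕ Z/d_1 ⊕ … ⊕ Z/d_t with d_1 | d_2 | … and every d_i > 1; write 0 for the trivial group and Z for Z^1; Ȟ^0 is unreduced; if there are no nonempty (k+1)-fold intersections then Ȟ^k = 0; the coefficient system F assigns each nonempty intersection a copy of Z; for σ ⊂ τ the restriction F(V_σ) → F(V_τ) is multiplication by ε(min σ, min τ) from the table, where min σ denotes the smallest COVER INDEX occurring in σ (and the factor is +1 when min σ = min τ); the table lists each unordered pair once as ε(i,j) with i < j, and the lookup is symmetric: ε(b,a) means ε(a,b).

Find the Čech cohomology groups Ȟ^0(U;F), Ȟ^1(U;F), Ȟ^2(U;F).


Ȟ^0 = 0; Ȟ^1 = Z/2; Ȟ^2 = 0

nonempty intersections:
  V12={q5} V14={q2,q4} V23={q7} V34={q3}
C dims 4,4; δ0: rk 4, SNF 1^3·2
Ȟ^0: (4−4)−0=0 ⇒ 0
Ȟ^1: (4−0)−4=0 plus torsion [2] ⇒ Z/2
Ȟ^2: (0−0)−0=0 ⇒ 0


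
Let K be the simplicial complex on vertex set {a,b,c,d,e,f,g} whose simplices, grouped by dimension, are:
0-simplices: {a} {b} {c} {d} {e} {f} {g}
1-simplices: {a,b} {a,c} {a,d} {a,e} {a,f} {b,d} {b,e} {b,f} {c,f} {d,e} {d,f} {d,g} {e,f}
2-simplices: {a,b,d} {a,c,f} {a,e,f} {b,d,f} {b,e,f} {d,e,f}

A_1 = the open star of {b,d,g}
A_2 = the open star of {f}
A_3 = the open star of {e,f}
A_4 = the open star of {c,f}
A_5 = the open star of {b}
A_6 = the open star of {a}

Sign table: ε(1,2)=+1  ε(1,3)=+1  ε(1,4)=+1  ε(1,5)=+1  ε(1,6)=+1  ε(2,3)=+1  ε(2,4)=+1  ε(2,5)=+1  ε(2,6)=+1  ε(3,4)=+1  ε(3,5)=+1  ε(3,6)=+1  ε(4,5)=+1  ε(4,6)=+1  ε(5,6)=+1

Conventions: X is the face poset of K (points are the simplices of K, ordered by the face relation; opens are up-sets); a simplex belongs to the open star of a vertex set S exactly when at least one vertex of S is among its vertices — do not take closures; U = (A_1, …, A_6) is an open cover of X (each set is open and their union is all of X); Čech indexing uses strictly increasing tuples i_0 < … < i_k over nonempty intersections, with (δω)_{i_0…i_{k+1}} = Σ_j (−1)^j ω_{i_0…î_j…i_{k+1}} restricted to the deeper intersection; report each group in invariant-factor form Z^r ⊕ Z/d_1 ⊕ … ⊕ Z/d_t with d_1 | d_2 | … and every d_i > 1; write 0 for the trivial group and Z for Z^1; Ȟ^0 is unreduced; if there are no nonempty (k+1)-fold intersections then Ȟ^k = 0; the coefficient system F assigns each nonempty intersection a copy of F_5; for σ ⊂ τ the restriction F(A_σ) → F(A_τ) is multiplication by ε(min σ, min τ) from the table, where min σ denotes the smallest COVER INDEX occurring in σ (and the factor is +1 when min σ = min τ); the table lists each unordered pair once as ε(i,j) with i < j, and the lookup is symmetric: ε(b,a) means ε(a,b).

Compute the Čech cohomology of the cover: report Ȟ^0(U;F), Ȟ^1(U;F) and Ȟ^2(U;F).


Ȟ^0 ≅ Z/5, Ȟ^1 ≅ Z/5, Ȟ^2 ≅ 0

cover nerve:
  A1={{b},{d},{g},{a,b},{a,d},{b,d},{b,e},{b,f},{d,e},{d,f},{d,g},{a,b,d},{b,d,f},{b,e,f},{d,e,f}} A2={{f},{a,f},{b,f},{c,f},{d,f},{e,f},{a,c,f},{a,e,f},{b,d,f},{b,e,f},{d,e,f}} A3={{e},{f},{a,e},{a,f},{b,e},{b,f},{c,f},{d,e},{d,f},{e,f},{a,c,f},{a,e,f},{b,d,f},{b,e,f},{d,e,f}} A4={{c},{f},{a,c},{a,f},{b,f},{c,f},{d,f},{e,f},{a,c,f},{a,e,f},{b,d,f},{b,e,f},{d,e,f}} A5={{b},{a,b},{b,d},{b,e},{b,f},{a,b,d},{b,d,f},{b,e,f}} A6={{a},{a,b},{a,c},{a,d},{a,e},{a,f},{a,b,d},{a,c,f},{a,e,f}}
  A12={{b,f},{d,f},{b,d,f},{b,e,f},{d,e,f}} A13={{b,e},{b,f},{d,e},{d,f},{b,d,f},{b,e,f},{d,e,f}} A14={{b,f},{d,f},{b,d,f},{b,e,f},{d,e,f}} A15={{b},{a,b},{b,d},{b,e},{b,f},{a,b,d},{b,d,f},{b,e,f}} A16={{a,b},{a,d},{a,b,d}} A23={{f},{a,f},{b,f},{c,f},{d,f},{e,f},{a,c,f},{a,e,f},{b,d,f},{b,e,f},{d,e,f}} A24={{f},{a,f},{b,f},{c,f},{d,f},{e,f},{a,c,f},{a,e,f},{b,d,f},{b,e,f},{d,e,f}} A25={{b,f},{b,d,f},{b,e,f}} A26={{a,f},{a,c,f},{a,e,f}} A34={{f},{a,f},{b,f},{c,f},{d,f},{e,f},{a,c,f},{a,e,f},{b,d,f},{b,e,f},{d,e,f}} A35={{b,e},{b,f},{b,d,f},{b,e,f}} A36={{a,e},{a,f},{a,c,f},{a,e,f}} A45={{b,f},{b,d,f},{b,e,f}} A46={{a,c},{a,f},{a,c,f},{a,e,f}} A56={{a,b},{a,b,d}}
  A123={{b,f},{d,f},{b,d,f},{b,e,f},{d,e,f}} A124={{b,f},{d,f},{b,d,f},{b,e,f},{d,e,f}} A125={{b,f},{b,d,f},{b,e,f}} A134={{b,f},{d,f},{b,d,f},{b,e,f},{d,e,f}} A135={{b,e},{b,f},{b,d,f},{b,e,f}} A145={{b,f},{b,d,f},{b,e,f}} A156={{a,b},{a,b,d}} A234={{f},{a,f},{b,f},{c,f},{d,f},{e,f},{a,c,f},{a,e,f},{b,d,f},{b,e,f},{d,e,f}} A235={{b,f},{b,d,f},{b,e,f}} A236={{a,f},{a,c,f},{a,e,f}} A245={{b,f},{b,d,f},{b,e,f}} A246={{a,f},{a,c,f},{a,e,f}} A345={{b,f},{b,d,f},{b,e,f}} A346={{a,f},{a,c,f},{a,e,f}}
  A1234={{b,f},{d,f},{b,d,f},{b,e,f},{d,e,f}} A1235={{b,f},{b,d,f},{b,e,f}} A1245={{b,f},{b,d,f},{b,e,f}} A1345={{b,f},{b,d,f},{b,e,f}} A2345={{b,f},{b,d,f},{b,e,f}} A2346={{a,f},{a,c,f},{a,e,f}}
  A12345={{b,f},{b,d,f},{b,e,f}}
C dims 6,15,14,6; δ0: rk_F5 5; δ1: rk_F5 9; δ2: rk_F5 5
Ȟ^0: (6−5)−0=1 ⇒ Z/5
Ȟ^1: (15−9)−5=1 ⇒ Z/5
Ȟ^2: (14−5)−9=0 ⇒ 0


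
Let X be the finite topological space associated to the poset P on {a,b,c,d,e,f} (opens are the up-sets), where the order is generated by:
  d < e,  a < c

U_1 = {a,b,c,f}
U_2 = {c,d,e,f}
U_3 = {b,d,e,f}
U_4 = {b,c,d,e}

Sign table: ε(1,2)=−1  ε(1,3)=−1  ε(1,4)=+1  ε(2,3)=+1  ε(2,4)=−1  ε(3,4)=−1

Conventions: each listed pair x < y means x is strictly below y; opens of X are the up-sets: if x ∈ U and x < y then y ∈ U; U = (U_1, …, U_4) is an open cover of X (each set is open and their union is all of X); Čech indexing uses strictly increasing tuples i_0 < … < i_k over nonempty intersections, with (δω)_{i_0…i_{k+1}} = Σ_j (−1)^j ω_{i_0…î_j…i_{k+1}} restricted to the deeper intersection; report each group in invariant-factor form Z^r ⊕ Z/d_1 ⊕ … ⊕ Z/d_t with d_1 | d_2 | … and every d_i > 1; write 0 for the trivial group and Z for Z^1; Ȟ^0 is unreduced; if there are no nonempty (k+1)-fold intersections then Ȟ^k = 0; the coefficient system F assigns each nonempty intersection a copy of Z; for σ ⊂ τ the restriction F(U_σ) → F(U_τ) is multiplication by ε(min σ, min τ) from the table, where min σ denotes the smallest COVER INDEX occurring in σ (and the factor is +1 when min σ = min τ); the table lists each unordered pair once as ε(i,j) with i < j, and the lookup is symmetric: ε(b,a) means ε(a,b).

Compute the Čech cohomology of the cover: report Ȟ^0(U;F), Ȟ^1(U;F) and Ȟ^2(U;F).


cover nerve:
  U12={c,f} U13={b,f} U14={b,c} U23={d,e,f} U24={c,d,e} U34={b,d,e}
  U123={f} U124={c} U134={b} U234={d,e}
C dims 4,6,4; δ0: rk 3, SNF 1^3; δ1: rk 3, SNF 1^3
Ȟ^0: (4−3)−0=1 ⇒ Z
Ȟ^1: (6−3)−3=0 ⇒ 0
Ȟ^2: (4−0)−3=1 ⇒ Z

Ȟ^0 = Z,  Ȟ^1 = 0,  Ȟ^2 = Z


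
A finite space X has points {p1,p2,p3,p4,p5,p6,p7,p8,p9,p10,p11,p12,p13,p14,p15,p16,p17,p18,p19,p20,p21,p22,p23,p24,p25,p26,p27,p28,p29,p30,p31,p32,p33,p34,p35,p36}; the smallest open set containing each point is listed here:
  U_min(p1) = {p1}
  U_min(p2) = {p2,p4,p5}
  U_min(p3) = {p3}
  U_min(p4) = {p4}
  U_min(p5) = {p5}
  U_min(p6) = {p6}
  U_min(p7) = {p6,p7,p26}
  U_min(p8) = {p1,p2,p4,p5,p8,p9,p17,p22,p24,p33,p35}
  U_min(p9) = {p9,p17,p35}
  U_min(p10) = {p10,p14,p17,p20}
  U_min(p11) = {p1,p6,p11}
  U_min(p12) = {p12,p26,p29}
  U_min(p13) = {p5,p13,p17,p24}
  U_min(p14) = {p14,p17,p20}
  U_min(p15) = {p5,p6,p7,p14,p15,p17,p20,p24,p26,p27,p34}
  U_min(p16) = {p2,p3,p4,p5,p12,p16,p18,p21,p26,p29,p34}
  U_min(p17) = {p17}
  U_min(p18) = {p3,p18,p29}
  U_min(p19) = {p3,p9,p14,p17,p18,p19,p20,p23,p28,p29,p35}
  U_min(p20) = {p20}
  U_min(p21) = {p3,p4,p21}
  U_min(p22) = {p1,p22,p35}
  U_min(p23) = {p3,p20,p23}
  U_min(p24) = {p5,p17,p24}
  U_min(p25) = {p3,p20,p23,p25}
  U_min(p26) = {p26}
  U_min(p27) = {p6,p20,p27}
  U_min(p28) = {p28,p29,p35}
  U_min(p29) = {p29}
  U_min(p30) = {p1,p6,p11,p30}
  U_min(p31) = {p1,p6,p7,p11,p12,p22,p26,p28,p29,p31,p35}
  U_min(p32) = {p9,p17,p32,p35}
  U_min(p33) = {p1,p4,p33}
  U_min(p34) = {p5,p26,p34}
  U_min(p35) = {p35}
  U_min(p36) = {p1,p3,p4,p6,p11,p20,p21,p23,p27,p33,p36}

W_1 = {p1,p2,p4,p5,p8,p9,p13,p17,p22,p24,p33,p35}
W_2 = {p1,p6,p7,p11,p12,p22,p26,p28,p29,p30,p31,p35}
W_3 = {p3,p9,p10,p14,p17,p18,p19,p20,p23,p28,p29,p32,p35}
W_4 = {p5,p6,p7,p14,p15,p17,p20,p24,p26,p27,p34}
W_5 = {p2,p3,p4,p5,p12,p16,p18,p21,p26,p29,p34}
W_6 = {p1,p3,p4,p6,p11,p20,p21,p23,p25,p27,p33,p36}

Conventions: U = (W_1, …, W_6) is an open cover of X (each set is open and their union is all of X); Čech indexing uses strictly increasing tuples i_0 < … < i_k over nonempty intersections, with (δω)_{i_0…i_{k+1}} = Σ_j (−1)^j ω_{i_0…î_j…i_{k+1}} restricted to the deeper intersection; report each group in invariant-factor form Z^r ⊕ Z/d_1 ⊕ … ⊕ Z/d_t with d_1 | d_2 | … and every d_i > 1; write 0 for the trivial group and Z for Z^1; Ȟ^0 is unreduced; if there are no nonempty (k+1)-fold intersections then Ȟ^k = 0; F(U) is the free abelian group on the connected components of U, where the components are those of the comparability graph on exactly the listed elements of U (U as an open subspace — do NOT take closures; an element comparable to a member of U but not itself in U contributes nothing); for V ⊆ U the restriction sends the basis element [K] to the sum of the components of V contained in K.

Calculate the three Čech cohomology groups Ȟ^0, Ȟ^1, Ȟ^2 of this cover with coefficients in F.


Ȟ^0(U;F) ≅ Z, Ȟ^1(U;F) ≅ 0 and Ȟ^2(U;F) ≅ Z/2

cover nerve:
  W12={p1,p22,p35} W13={p9,p17,p35} W14={p5,p17,p24} W15={p2,p4,p5} W16={p1,p4,p33} W23={p28,p29,p35} W24={p6,p7,p26} W25={p12,p26,p29} W26={p1,p6,p11} W34={p14,p17,p20} W35={p3,p18,p29} W36={p3,p20,p23} W45={p5,p26,p34} W46={p6,p20,p27} W56={p3,p4,p21}
  W123={p35} W126={p1} W134={p17} W145={p5} W156={p4} W235={p29} W245={p26} W246={p6} W346={p20} W356={p3}
components per intersection:
  W1: {p1,p2,p4,p5,p8,p9,p13,p17,p22,p24,p33,p35}
  W2: {p1,p6,p7,p11,p12,p22,p26,p28,p29,p30,p31,p35}
  W3: {p3,p9,p10,p14,p17,p18,p19,p20,p23,p28,p29,p32,p35}
  W4: {p5,p6,p7,p14,p15,p17,p20,p24,p26,p27,p34}
  W5: {p2,p3,p4,p5,p12,p16,p18,p21,p26,p29,p34}
  W6: {p1,p3,p4,p6,p11,p20,p21,p23,p25,p27,p33,p36}
  W12: {p1,p22,p35}
  W13: {p9,p17,p35}
  W14: {p5,p17,p24}
  W15: {p2,p4,p5}
  W16: {p1,p4,p33}
  W23: {p28,p29,p35}
  W24: {p6,p7,p26}
  W25: {p12,p26,p29}
  W26: {p1,p6,p11}
  W34: {p14,p17,p20}
  W35: {p3,p18,p29}
  W36: {p3,p20,p23}
  W45: {p5,p26,p34}
  W46: {p6,p20,p27}
  W56: {p3,p4,p21}
  W123: {p35}
  W126: {p1}
  W134: {p17}
  W145: {p5}
  W156: {p4}
  W235: {p29}
  W245: {p26}
  W246: {p6}
  W346: {p20}
  W356: {p3}
C dims 6,15,10; δ0: rk 5, SNF 1^5; δ1: rk 10, SNF 1^9·2
Ȟ^0: (6−5)−0=1 ⇒ Z
Ȟ^1: (15−10)−5=0 ⇒ 0
Ȟ^2: (10−0)−10=0 plus torsion [2] ⇒ Z/2


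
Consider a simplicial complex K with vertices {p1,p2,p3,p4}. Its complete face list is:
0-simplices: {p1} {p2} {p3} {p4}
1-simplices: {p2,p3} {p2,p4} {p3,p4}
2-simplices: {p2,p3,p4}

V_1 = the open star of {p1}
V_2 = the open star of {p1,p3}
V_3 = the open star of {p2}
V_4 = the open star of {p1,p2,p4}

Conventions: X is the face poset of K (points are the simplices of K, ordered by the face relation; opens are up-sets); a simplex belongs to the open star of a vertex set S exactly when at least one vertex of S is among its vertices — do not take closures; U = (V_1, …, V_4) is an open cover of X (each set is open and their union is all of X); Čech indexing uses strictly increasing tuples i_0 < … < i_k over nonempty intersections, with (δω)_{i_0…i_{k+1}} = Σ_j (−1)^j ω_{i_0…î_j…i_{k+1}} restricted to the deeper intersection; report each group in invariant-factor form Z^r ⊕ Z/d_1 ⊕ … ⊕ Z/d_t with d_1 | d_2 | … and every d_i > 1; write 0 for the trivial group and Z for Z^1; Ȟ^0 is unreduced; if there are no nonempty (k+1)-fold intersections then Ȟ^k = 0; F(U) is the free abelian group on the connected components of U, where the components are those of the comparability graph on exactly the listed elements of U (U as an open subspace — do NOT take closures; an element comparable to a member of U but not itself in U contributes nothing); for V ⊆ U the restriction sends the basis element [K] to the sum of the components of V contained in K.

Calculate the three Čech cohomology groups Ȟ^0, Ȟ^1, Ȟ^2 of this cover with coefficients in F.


Ȟ^0 = Z^2, Ȟ^1 = 0, Ȟ^2 = 0

cover nerve:
  V1={{p1}} V2={{p1},{p3},{p2,p3},{p3,p4},{p2,p3,p4}} V3={{p2},{p2,p3},{p2,p4},{p2,p3,p4}} V4={{p1},{p2},{p4},{p2,p3},{p2,p4},{p3,p4},{p2,p3,p4}}
  V12={{p1}} V14={{p1}} V23={{p2,p3},{p2,p3,p4}} V24={{p1},{p2,p3},{p3,p4},{p2,p3,p4}} V34={{p2},{p2,p3},{p2,p4},{p2,p3,p4}}
  V124={{p1}} V234={{p2,p3},{p2,p3,p4}}
components per intersection:
  V1: {{p1}}
  V2: {{p1}} {{p3},{p2,p3},{p3,p4},{p2,p3,p4}}
  V3: {{p2},{p2,p3},{p2,p4},{p2,p3,p4}}
  V4: {{p1}} {{p2},{p4},{p2,p3},{p2,p4},{p3,p4},{p2,p3,p4}}
  V12: {{p1}}
  V14: {{p1}}
  V23: {{p2,p3},{p2,p3,p4}}
  V24: {{p1}} {{p2,p3},{p3,p4},{p2,p3,p4}}
  V34: {{p2},{p2,p3},{p2,p4},{p2,p3,p4}}
  V124: {{p1}}
  V234: {{p2,p3},{p2,p3,p4}}
C dims 6,6,2; δ0: rk 4, SNF 1^4; δ1: rk 2, SNF 1^2
Ȟ^0: (6−4)−0=2 ⇒ Z^2
Ȟ^1: (6−2)−4=0 ⇒ 0
Ȟ^2: (2−0)−2=0 ⇒ 0


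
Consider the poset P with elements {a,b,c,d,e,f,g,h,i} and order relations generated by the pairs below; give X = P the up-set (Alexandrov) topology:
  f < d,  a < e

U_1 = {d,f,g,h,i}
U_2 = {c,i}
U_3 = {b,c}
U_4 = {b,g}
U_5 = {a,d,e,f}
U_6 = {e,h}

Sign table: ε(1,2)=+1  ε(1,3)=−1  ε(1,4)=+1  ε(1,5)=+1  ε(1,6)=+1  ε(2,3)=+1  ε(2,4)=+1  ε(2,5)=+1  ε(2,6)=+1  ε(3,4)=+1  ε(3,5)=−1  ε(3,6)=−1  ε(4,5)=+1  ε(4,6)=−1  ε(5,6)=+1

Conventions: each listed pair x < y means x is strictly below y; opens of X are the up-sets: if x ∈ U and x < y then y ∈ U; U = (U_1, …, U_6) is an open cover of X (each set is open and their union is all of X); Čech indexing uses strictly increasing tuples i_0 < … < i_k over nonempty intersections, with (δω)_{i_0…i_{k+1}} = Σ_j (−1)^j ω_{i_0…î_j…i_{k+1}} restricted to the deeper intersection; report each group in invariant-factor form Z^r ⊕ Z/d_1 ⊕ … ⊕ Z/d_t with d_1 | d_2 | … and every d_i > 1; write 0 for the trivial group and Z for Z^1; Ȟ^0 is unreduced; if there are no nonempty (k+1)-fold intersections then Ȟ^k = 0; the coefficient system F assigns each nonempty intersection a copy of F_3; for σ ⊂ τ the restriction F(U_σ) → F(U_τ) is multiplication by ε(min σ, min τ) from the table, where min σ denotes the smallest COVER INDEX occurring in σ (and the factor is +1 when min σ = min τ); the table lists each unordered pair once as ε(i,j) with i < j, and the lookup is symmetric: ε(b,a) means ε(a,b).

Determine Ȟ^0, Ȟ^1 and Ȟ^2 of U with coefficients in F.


intersection data:
  U12={i} U14={g} U15={d,f} U16={h} U23={c} U34={b} U56={e}
C dims 6,7; δ0: rk_F3 5
Ȟ^0 = (6 − 5) − 0 = 1, so Ȟ^0 ≅ Z/3
Ȟ^1 = (7 − 0) − 5 = 2, so Ȟ^1 ≅ Z/3 ⊕ Z/3
Ȟ^2 = (0 − 0) − 0 = 0, so Ȟ^2 ≅ 0

Ȟ^0(U;F) ≅ Z/3, Ȟ^1(U;F) ≅ Z/3 ⊕ Z/3 and Ȟ^2(U;F) ≅ 0


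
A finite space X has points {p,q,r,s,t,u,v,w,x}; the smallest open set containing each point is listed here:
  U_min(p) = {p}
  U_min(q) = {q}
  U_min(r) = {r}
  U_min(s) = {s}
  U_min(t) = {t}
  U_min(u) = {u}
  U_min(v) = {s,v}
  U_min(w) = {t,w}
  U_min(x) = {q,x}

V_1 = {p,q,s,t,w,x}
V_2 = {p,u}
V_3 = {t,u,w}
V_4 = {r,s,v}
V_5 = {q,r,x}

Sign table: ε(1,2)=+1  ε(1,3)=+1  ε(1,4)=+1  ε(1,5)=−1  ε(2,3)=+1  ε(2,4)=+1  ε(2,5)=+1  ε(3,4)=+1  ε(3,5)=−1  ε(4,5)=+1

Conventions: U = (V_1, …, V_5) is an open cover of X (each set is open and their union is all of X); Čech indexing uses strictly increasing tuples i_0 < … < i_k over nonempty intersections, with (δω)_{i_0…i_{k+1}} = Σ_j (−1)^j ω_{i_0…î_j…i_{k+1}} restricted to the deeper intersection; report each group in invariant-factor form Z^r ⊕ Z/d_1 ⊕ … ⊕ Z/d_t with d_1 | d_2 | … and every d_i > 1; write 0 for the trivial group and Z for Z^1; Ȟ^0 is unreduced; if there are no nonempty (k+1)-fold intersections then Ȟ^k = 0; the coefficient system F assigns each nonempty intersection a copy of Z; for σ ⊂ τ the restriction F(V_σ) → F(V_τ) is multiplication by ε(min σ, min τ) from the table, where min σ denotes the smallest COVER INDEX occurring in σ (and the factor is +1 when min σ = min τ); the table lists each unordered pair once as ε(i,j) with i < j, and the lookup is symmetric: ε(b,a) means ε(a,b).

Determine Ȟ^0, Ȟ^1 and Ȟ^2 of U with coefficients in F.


Ȟ^0 = 0; Ȟ^1 = Z ⊕ Z/2; Ȟ^2 = 0

cover nerve:
  V12={p} V13={t,w} V14={s} V15={q,x} V23={u} V45={r}
C dims 5,6; δ0: rk 5, SNF 1^4·2
Ȟ^0: (5−5)−0=0 ⇒ 0
Ȟ^1: (6−0)−5=1 plus torsion [2] ⇒ Z ⊕ Z/2
Ȟ^2: (0−0)−0=0 ⇒ 0


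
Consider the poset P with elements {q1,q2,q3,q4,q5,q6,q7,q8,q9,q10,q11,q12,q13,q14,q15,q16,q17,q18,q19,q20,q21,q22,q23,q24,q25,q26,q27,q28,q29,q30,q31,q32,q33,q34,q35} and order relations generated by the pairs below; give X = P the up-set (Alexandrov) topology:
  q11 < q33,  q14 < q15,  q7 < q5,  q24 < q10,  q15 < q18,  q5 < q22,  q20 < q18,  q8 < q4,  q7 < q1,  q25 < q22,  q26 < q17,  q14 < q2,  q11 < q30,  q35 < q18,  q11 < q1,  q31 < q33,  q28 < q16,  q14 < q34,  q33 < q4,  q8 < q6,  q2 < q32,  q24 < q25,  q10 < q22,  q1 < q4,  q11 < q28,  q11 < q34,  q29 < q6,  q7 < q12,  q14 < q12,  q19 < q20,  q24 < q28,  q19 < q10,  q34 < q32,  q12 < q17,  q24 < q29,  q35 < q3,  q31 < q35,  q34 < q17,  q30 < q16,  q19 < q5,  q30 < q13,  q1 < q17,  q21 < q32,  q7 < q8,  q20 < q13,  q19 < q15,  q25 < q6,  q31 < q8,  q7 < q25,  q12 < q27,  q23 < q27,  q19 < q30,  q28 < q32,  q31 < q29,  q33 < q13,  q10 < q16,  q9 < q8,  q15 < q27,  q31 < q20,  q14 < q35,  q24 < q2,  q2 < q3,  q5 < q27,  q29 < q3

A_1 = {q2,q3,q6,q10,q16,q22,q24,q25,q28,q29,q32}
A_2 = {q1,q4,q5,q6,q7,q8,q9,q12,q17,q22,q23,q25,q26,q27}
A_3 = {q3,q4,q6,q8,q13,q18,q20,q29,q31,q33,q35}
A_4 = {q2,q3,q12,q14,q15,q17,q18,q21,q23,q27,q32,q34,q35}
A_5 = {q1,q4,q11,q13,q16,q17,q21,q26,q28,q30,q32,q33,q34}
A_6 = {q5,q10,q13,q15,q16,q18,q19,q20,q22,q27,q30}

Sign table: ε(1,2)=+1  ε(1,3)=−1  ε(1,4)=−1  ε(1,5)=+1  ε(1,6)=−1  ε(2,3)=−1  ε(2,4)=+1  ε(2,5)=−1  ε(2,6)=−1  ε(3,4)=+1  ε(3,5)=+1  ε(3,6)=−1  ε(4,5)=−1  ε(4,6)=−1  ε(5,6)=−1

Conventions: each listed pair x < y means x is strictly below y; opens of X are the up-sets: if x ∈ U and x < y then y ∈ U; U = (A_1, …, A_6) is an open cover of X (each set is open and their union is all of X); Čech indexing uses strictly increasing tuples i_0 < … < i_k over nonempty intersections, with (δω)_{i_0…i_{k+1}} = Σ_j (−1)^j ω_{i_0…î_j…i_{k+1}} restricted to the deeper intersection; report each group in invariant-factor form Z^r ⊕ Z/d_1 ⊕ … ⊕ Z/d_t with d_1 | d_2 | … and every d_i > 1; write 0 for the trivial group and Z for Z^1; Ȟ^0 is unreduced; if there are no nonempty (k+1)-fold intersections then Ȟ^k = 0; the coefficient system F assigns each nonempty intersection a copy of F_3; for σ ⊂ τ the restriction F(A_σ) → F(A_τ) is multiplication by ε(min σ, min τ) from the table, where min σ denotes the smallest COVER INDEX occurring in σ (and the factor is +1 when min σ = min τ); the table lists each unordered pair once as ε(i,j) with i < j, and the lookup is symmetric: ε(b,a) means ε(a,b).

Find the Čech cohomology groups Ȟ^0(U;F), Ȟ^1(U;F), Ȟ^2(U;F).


cover nerve:
  A12={q6,q22,q25} A13={q3,q6,q29} A14={q2,q3,q32} A15={q16,q28,q32} A16={q10,q16,q22} A23={q4,q6,q8} A24={q12,q17,q23,q27} A25={q1,q4,q17,q26} A26={q5,q22,q27} A34={q3,q18,q35} A35={q4,q13,q33} A36={q13,q18,q20} A45={q17,q21,q32,q34} A46={q15,q18,q27} A56={q13,q16,q30}
  A123={q6} A126={q22} A134={q3} A145={q32} A156={q16} A235={q4} A245={q17} A246={q27} A346={q18} A356={q13}
C dims 6,15,10; δ0: rk_F3 6; δ1: rk_F3 9
Ȟ^0: (6−6)−0=0 ⇒ 0
Ȟ^1: (15−9)−6=0 ⇒ 0
Ȟ^2: (10−0)−9=1 ⇒ Z/3

Ȟ^0(U;F) ≅ 0, Ȟ^1(U;F) ≅ 0, Ȟ^2(U;F) ≅ Z/3


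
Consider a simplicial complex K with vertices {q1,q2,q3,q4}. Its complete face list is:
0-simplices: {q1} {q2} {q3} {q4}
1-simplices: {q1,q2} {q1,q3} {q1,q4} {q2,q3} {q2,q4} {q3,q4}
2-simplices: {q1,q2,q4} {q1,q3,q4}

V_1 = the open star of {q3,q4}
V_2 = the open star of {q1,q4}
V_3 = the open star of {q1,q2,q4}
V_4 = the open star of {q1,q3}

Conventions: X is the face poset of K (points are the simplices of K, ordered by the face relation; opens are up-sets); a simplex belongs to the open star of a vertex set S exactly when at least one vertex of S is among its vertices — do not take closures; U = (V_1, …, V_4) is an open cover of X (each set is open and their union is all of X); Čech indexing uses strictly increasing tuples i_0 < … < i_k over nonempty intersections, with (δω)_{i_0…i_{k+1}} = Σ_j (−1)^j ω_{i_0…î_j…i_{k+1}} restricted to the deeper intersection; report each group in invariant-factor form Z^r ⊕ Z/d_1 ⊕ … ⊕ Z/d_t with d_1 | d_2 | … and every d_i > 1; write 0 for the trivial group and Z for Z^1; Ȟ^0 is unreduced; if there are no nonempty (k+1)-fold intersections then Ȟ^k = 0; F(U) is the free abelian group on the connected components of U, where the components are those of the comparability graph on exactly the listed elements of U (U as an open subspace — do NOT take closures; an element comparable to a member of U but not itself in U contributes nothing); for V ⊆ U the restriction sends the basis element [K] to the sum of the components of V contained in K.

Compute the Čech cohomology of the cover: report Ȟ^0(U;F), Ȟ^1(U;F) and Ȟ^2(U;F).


Ȟ^0 ≅ Z,  Ȟ^1 ≅ Z,  Ȟ^2 ≅ 0

nonempty overlaps:
  V1={{q3},{q4},{q1,q3},{q1,q4},{q2,q3},{q2,q4},{q3,q4},{q1,q2,q4},{q1,q3,q4}} V2={{q1},{q4},{q1,q2},{q1,q3},{q1,q4},{q2,q4},{q3,q4},{q1,q2,q4},{q1,q3,q4}} V3={{q1},{q2},{q4},{q1,q2},{q1,q3},{q1,q4},{q2,q3},{q2,q4},{q3,q4},{q1,q2,q4},{q1,q3,q4}} V4={{q1},{q3},{q1,q2},{q1,q3},{q1,q4},{q2,q3},{q3,q4},{q1,q2,q4},{q1,q3,q4}}
  V12={{q4},{q1,q3},{q1,q4},{q2,q4},{q3,q4},{q1,q2,q4},{q1,q3,q4}} V13={{q4},{q1,q3},{q1,q4},{q2,q3},{q2,q4},{q3,q4},{q1,q2,q4},{q1,q3,q4}} V14={{q3},{q1,q3},{q1,q4},{q2,q3},{q3,q4},{q1,q2,q4},{q1,q3,q4}} V23={{q1},{q4},{q1,q2},{q1,q3},{q1,q4},{q2,q4},{q3,q4},{q1,q2,q4},{q1,q3,q4}} V24={{q1},{q1,q2},{q1,q3},{q1,q4},{q3,q4},{q1,q2,q4},{q1,q3,q4}} V34={{q1},{q1,q2},{q1,q3},{q1,q4},{q2,q3},{q3,q4},{q1,q2,q4},{q1,q3,q4}}
  V123={{q4},{q1,q3},{q1,q4},{q2,q4},{q3,q4},{q1,q2,q4},{q1,q3,q4}} V124={{q1,q3},{q1,q4},{q3,q4},{q1,q2,q4},{q1,q3,q4}} V134={{q1,q3},{q1,q4},{q2,q3},{q3,q4},{q1,q2,q4},{q1,q3,q4}} V234={{q1},{q1,q2},{q1,q3},{q1,q4},{q3,q4},{q1,q2,q4},{q1,q3,q4}}
  V1234={{q1,q3},{q1,q4},{q3,q4},{q1,q2,q4},{q1,q3,q4}}
components per intersection:
  V1: {{q3},{q4},{q1,q3},{q1,q4},{q2,q3},{q2,q4},{q3,q4},{q1,q2,q4},{q1,q3,q4}}
  V2: {{q1},{q4},{q1,q2},{q1,q3},{q1,q4},{q2,q4},{q3,q4},{q1,q2,q4},{q1,q3,q4}}
  V3: {{q1},{q2},{q4},{q1,q2},{q1,q3},{q1,q4},{q2,q3},{q2,q4},{q3,q4},{q1,q2,q4},{q1,q3,q4}}
  V4: {{q1},{q3},{q1,q2},{q1,q3},{q1,q4},{q2,q3},{q3,q4},{q1,q2,q4},{q1,q3,q4}}
  V12: {{q4},{q1,q3},{q1,q4},{q2,q4},{q3,q4},{q1,q2,q4},{q1,q3,q4}}
  V13: {{q4},{q1,q3},{q1,q4},{q2,q4},{q3,q4},{q1,q2,q4},{q1,q3,q4}} {{q2,q3}}
  V14: {{q3},{q1,q3},{q1,q4},{q2,q3},{q3,q4},{q1,q2,q4},{q1,q3,q4}}
  V23: {{q1},{q4},{q1,q2},{q1,q3},{q1,q4},{q2,q4},{q3,q4},{q1,q2,q4},{q1,q3,q4}}
  V24: {{q1},{q1,q2},{q1,q3},{q1,q4},{q3,q4},{q1,q2,q4},{q1,q3,q4}}
  V34: {{q1},{q1,q2},{q1,q3},{q1,q4},{q3,q4},{q1,q2,q4},{q1,q3,q4}} {{q2,q3}}
  V123: {{q4},{q1,q3},{q1,q4},{q2,q4},{q3,q4},{q1,q2,q4},{q1,q3,q4}}
  V124: {{q1,q3},{q1,q4},{q3,q4},{q1,q2,q4},{q1,q3,q4}}
  V134: {{q1,q3},{q1,q4},{q3,q4},{q1,q2,q4},{q1,q3,q4}} {{q2,q3}}
  V234: {{q1},{q1,q2},{q1,q3},{q1,q4},{q3,q4},{q1,q2,q4},{q1,q3,q4}}
  V1234: {{q1,q3},{q1,q4},{q3,q4},{q1,q2,q4},{q1,q3,q4}}
C dims 4,8,5,1; δ0: rk 3, SNF 1^3; δ1: rk 4, SNF 1^4; δ2: rk 1, SNF 1^1
degree 0: 4−3−0 = 1 → Ȟ^0 ≅ Z
degree 1: 8−4−3 = 1 → Ȟ^1 ≅ Z
degree 2: 5−1−4 = 0 → Ȟ^2 ≅ 0
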